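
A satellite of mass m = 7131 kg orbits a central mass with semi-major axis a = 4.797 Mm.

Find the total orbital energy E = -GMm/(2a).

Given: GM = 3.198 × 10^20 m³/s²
a = 4.797 Mm = 4.797 × 10^6 m
GM = 3.198 × 10^20 m³/s²
2a = 9.594 × 10^6 m
GMm = 3.198 × 10^20 × 7131 = 2.28049 × 10^24 m³·kg/s²
E = −GMm/(2a) = -2.377 × 10^17 J ≈ -237.7 PJ

Final answer: -237.7 PJ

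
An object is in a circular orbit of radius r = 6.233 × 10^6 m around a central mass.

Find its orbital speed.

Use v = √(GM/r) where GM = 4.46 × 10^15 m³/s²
r = 6.233 × 10^6 m
GM = 4.46 × 10^15 m³/s²
GM/r = (4.46 × 10^15) / (6.233 × 10^6) = 7.15546 × 10^8 m²/s²
v = √(GM/r) = 26749.7 m/s ≈ 26.75 km/s

Final answer: 26.75 km/s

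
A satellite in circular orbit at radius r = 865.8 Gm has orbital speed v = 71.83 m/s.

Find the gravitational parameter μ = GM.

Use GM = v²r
r = 865.8 Gm = 8.658 × 10^11 m
v = 71.83 m/s
v² = 5159.55 m²/s²
GM = v²r = 5159.55 × 8.658 × 10^11 = 4.46714 × 10^15 m³/s²
GM ≈ 4.467 × 10^15 m³/s²

Final answer: GM = 4.467 × 10^15 m³/s²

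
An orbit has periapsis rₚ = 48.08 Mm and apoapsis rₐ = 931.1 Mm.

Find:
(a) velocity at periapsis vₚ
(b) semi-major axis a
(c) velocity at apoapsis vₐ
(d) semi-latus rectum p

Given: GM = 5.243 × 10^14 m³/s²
rₚ = 48.08 Mm = 4.808 × 10^7 m
rₐ = 931.1 Mm = 9.311 × 10^8 m
GM = 5.243 × 10^14 m³/s²
a = (rₚ + rₐ)/2 = 4.8959 × 10^8 m
e = (rₐ − rₚ)/(rₐ + rₚ) = (8.8302 × 10^8) / (9.7918 × 10^8) = 0.901795
(a) vₚ² = GM (2/rₚ − 1/a) = 5.243 × 10^14 × (4.15973 × 10^-8 − 2.04253 × 10^-9) = 2.07386 × 10^7 m²/s²;  vₚ = 4553.96 m/s ≈ 4.554 km/s
(b) a = 4.8959 × 10^8 m ≈ 489.6 Mm
(c) vₐ² = GM (2/rₐ − 1/a) = 5.243 × 10^14 × (2.148 × 10^-9 − 2.04253 × 10^-9) = 55298.8 m²/s²;  vₐ = 235.157 m/s ≈ 235.2 m/s
(d) 1 − e² = 0.186765;  p = a(1 − e²) = 4.8959 × 10^8 × 0.186765 = 9.14383 × 10^7 m ≈ 91.44 Mm

Final answer:
(a) velocity at periapsis vₚ = 4.554 km/s
(b) semi-major axis a = 489.6 Mm
(c) velocity at apoapsis vₐ = 235.2 m/s
(d) semi-latus rectum p = 91.44 Mm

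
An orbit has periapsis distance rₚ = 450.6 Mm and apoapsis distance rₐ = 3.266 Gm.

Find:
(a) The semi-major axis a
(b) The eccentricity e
rₚ = 450.6 Mm = 4.506 × 10^8 m
rₐ = 3.266 Gm = 3.266 × 10^9 m
(a) a = (rₚ + rₐ)/2 = 1.8583 × 10^9 m ≈ 1.858 Gm
(b) e = (rₐ − rₚ)/(rₐ + rₚ) = (2.8154 × 10^9) / (3.7166 × 10^9) = 0.75752

Final answer:
(a) a = 1.858 Gm
(b) e = 0.7575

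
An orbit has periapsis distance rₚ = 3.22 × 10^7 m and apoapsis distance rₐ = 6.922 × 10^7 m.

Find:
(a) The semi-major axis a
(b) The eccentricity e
rₚ = 3.22 × 10^7 m
rₐ = 6.922 × 10^7 m
(a) a = (rₚ + rₐ)/2 = 5.071 × 10^7 m ≈ 5.071 × 10^7 m
(b) e = (rₐ − rₚ)/(rₐ + rₚ) = (3.702 × 10^7) / (1.0142 × 10^8) = 0.365017

Final answer:
(a) a = 5.071 × 10^7 m
(b) e = 0.365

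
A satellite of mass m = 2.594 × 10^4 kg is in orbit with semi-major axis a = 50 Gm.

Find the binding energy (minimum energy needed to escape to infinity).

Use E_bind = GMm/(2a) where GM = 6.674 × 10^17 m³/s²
a = 50 Gm = 5 × 10^10 m
GM = 6.674 × 10^17 m³/s²
m = 2.594 × 10^4 kg
GMm = 6.674 × 10^17 × 25940 = 1.73124 × 10^22 m³·kg/s²
2a = 1 × 10^11 m
E_bind = GMm/(2a) = 1.73124 × 10^11 J ≈ 173.1 GJ

Final answer: 173.1 GJ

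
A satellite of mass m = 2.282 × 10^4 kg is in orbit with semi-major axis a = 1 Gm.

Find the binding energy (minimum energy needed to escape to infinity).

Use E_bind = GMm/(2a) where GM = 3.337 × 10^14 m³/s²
a = 1 Gm = 1 × 10^9 m
GM = 3.337 × 10^14 m³/s²
m = 2.282 × 10^4 kg
GMm = 3.337 × 10^14 × 22820 = 7.61503 × 10^18 m³·kg/s²
2a = 2 × 10^9 m
E_bind = GMm/(2a) = 3.80752 × 10^9 J ≈ 3.808 GJ

Final answer: 3.808 GJ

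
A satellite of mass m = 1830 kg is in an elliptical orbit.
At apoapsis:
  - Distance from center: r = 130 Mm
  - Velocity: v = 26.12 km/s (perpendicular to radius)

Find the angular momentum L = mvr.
r = 130 Mm = 1.3 × 10^8 m
v = 26.12 km/s = 26120 m/s
vr = 26120 × 1.3 × 10^8 = 3.3956 × 10^12 m²/s
L = m × vr = 1830 × 3.3956 × 10^12 = 6.21395 × 10^15 kg·m²/s ≈ 6.214 × 10^15 kg·m²/s

Final answer: L = 6.214 × 10^15 kg·m²/s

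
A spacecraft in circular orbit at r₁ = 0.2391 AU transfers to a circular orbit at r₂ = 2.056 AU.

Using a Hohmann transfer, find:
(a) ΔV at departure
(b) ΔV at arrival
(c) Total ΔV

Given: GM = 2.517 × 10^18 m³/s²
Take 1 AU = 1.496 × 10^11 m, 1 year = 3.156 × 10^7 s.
r₁ = 0.2391 AU = 3.57694 × 10^10 m
r₂ = 2.056 AU = 3.07578 × 10^11 m
GM = 2.517 × 10^18 m³/s²
Transfer ellipse: a_t = (r₁ + r₂)/2 = 1.71673 × 10^11 m
Circular speed at r₁: v₁ = √(GM/r₁) = 8388.53 m/s
Transfer speed at r₁ (periapsis): v₁ₜ = √(GM(2/r₁ − 1/a_t)) = 11228.2 m/s
(a) ΔV₁ = v₁ₜ − v₁ = 2839.71 m/s ≈ 0.5991 AU/year
Circular speed at r₂: v₂ = √(GM/r₂) = 2860.65 m/s
Transfer speed at r₂ (apoapsis): v₂ₜ = √(GM(2/r₂ − 1/a_t)) = 1305.77 m/s
(b) ΔV₂ = v₂ − v₂ₜ = 1554.87 m/s ≈ 0.328 AU/year
(c) ΔV_total = ΔV₁ + ΔV₂ = 4394.58 m/s ≈ 0.9271 AU/year

Final answer:
(a) ΔV₁ = 0.5991 AU/year
(b) ΔV₂ = 0.328 AU/year
(c) ΔV_total = 0.9271 AU/year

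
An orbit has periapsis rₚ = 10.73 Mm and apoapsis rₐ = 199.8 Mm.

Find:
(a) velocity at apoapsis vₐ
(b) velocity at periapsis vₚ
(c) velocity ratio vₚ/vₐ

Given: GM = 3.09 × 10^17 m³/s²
rₚ = 10.73 Mm = 1.073 × 10^7 m
rₐ = 199.8 Mm = 1.998 × 10^8 m
GM = 3.09 × 10^17 m³/s²
a = (rₚ + rₐ)/2 = 1.05265 × 10^8 m
e = (rₐ − rₚ)/(rₐ + rₚ) = (1.8907 × 10^8) / (2.1053 × 10^8) = 0.898067
(a) vₐ² = GM (2/rₐ − 1/a) = 3.09 × 10^17 × (1.001 × 10^-8 − 9.49983 × 10^-9) = 1.57644 × 10^8 m²/s²;  vₐ = 12555.7 m/s ≈ 12.56 km/s
(b) vₚ² = GM (2/rₚ − 1/a) = 3.09 × 10^17 × (1.86393 × 10^-7 − 9.49983 × 10^-9) = 5.46601 × 10^10 m²/s²;  vₚ = 233795 m/s ≈ 233.8 km/s
(c) vₚ/vₐ = rₐ/rₚ (angular momentum) = (1.998 × 10^8) / (1.073 × 10^7) = 18.6207 ≈ 18.62

Final answer:
(a) velocity at apoapsis vₐ = 12.56 km/s
(b) velocity at periapsis vₚ = 233.8 km/s
(c) velocity ratio vₚ/vₐ = 18.62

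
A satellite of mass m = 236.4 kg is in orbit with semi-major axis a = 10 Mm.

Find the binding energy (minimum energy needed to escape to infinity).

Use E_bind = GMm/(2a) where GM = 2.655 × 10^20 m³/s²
a = 10 Mm = 1 × 10^7 m
GM = 2.655 × 10^20 m³/s²
m = 236.4 kg
GMm = 2.655 × 10^20 × 236.4 = 6.27642 × 10^22 m³·kg/s²
2a = 2 × 10^7 m
E_bind = GMm/(2a) = 3.13821 × 10^15 J ≈ 3.138 PJ

Final answer: 3.138 PJ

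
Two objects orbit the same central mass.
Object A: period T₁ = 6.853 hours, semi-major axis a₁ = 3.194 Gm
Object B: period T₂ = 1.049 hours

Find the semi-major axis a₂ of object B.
T₁ = 6.853 hours = 24670.8 s
T₂ = 1.049 hours = 3776.4 s
a₁ = 3.194 Gm = 3.194 × 10^9 m
Kepler's third law: (T₂/T₁)² = (a₂/a₁)³  ⇒  a₂ = a₁ (T₂/T₁)^(2/3)
T₂/T₁ = 0.153072
(T₂/T₁)^(2/3) = 0.286152
a₂ = 3.194 × 10^9 m × 0.286152 = 9.13969 × 10^8 m ≈ 914 Mm

Final answer: a₂ = 914 Mm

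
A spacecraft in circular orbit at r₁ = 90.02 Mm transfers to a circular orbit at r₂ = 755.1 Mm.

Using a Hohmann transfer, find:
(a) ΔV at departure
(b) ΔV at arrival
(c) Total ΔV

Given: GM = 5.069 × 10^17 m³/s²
r₁ = 90.02 Mm = 9.002 × 10^7 m
r₂ = 755.1 Mm = 7.551 × 10^8 m
GM = 5.069 × 10^17 m³/s²
Transfer ellipse: a_t = (r₁ + r₂)/2 = 4.2256 × 10^8 m
Circular speed at r₁: v₁ = √(GM/r₁) = 75039.8 m/s
Transfer speed at r₁ (periapsis): v₁ₜ = √(GM(2/r₁ − 1/a_t)) = 100311 m/s
(a) ΔV₁ = v₁ₜ − v₁ = 25271.5 m/s ≈ 25.27 km/s
Circular speed at r₂: v₂ = √(GM/r₂) = 25909.5 m/s
Transfer speed at r₂ (apoapsis): v₂ₜ = √(GM(2/r₂ − 1/a_t)) = 11958.7 m/s
(b) ΔV₂ = v₂ − v₂ₜ = 13950.8 m/s ≈ 13.95 km/s
(c) ΔV_total = ΔV₁ + ΔV₂ = 39222.3 m/s ≈ 39.22 km/s

Final answer:
(a) ΔV₁ = 25.27 km/s
(b) ΔV₂ = 13.95 km/s
(c) ΔV_total = 39.22 km/s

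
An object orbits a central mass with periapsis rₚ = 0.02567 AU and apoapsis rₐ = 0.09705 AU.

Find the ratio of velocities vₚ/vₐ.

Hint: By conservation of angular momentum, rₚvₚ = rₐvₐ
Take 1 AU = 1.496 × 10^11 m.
rₚ = 0.02567 AU = 3.84023 × 10^9 m
rₐ = 0.09705 AU = 1.45187 × 10^10 m
rₚvₚ = rₐvₐ  ⇒  vₚ/vₐ = rₐ/rₚ
vₚ/vₐ = (1.45187 × 10^10) / (3.84023 × 10^9) = 3.78068

Final answer: vₚ/vₐ = 3.781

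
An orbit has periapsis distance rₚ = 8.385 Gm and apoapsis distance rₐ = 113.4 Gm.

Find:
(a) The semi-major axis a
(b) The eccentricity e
rₚ = 8.385 Gm = 8.385 × 10^9 m
rₐ = 113.4 Gm = 1.134 × 10^11 m
(a) a = (rₚ + rₐ)/2 = 6.08925 × 10^10 m ≈ 60.89 Gm
(b) e = (rₐ − rₚ)/(rₐ + rₚ) = (1.05015 × 10^11) / (1.21785 × 10^11) = 0.862298

Final answer:
(a) a = 60.89 Gm
(b) e = 0.8623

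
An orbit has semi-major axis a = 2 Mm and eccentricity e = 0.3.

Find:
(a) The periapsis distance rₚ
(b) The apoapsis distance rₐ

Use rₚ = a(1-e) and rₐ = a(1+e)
a = 2 Mm = 2 × 10^6 m
e = 0.3:  1 − e = 0.7,  1 + e = 1.3
(a) rₚ = a(1 − e) = 2 × 10^6 m × 0.7 = 1.4 × 10^6 m ≈ 1.4 Mm
(b) rₐ = a(1 + e) = 2 × 10^6 m × 1.3 = 2.6 × 10^6 m ≈ 2.6 Mm

Final answer:
(a) rₚ = 1.4 Mm
(b) rₐ = 2.6 Mm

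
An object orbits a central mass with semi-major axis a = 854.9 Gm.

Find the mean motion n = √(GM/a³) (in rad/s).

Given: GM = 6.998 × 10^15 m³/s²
a = 854.9 Gm = 8.549 × 10^11 m
GM = 6.998 × 10^15 m³/s²
a³ = 6.24807 × 10^35 m³
GM/a³ = (6.998 × 10^15) / (6.24807 × 10^35) = 1.12003 × 10^-20 s⁻²
n = √(GM/a³) = 1.05831 × 10^-10 rad/s ≈ 1.058 × 10^-10 rad/s

Final answer: n = 1.058 × 10^-10 rad/s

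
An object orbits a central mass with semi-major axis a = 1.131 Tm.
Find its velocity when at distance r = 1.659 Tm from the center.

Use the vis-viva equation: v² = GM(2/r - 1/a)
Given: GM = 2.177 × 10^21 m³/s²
a = 1.131 Tm = 1.131 × 10^12 m
r = 1.659 Tm = 1.659 × 10^12 m
GM = 2.177 × 10^21 m³/s²
2/r − 1/a = 1.20555 × 10^-12 − 8.84173 × 10^-13 = 3.21372 × 10^-13 m⁻¹
v² = GM (2/r − 1/a) = 6.99627 × 10^8 m²/s²
v = 26450.5 m/s ≈ 26.45 km/s

Final answer: 26.45 km/s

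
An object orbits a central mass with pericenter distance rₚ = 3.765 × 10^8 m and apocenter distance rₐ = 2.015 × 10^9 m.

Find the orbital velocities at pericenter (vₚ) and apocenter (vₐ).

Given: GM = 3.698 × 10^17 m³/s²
rₚ = 3.765 × 10^8 m
rₐ = 2.015 × 10^9 m
GM = 3.698 × 10^17 m³/s²
a = (rₚ + rₐ)/2 = 1.19575 × 10^9 m
Vis-viva: v² = GM (2/r − 1/a)
vₚ² = 3.698 × 10^17 × (5.31208 × 10^-9 − 8.36295 × 10^-10) = 1.65515 × 10^9 m²/s²
vₚ = 40683.5 m/s ≈ 40.68 km/s
vₐ² = 3.698 × 10^17 × (9.92556 × 10^-10 − 8.36295 × 10^-10) = 5.77852 × 10^7 m²/s²
vₐ = 7601.66 m/s ≈ 7.602 km/s

Final answer: vₚ = 40.68 km/s, vₐ = 7.602 km/s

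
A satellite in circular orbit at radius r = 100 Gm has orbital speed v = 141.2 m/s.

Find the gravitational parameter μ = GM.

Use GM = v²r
r = 100 Gm = 1 × 10^11 m
v = 141.2 m/s
v² = 19937.4 m²/s²
GM = v²r = 19937.4 × 1 × 10^11 = 1.99374 × 10^15 m³/s²
GM ≈ 1.994 × 10^15 m³/s²

Final answer: GM = 1.994 × 10^15 m³/s²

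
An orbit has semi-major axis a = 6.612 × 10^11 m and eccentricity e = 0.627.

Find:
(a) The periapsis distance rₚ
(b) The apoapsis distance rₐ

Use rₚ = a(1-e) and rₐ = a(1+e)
a = 6.612 × 10^11 m
e = 0.627:  1 − e = 0.373,  1 + e = 1.627
(a) rₚ = a(1 − e) = 6.612 × 10^11 m × 0.373 = 2.46628 × 10^11 m ≈ 2.466 × 10^11 m
(b) rₐ = a(1 + e) = 6.612 × 10^11 m × 1.627 = 1.07577 × 10^12 m ≈ 1.076 × 10^12 m

Final answer:
(a) rₚ = 2.466 × 10^11 m
(b) rₐ = 1.076 × 10^12 m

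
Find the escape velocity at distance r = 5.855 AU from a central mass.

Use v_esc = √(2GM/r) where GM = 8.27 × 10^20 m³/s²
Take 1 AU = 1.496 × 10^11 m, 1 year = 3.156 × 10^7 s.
r = 5.855 AU = 8.75908 × 10^11 m
GM = 8.27 × 10^20 m³/s²
2GM/r = 2 × (8.27 × 10^20) / (8.75908 × 10^11) = 1.88833 × 10^9 m²/s²
v_esc = √(2GM/r) = 43454.9 m/s ≈ 9.167 AU/year

Final answer: 9.167 AU/year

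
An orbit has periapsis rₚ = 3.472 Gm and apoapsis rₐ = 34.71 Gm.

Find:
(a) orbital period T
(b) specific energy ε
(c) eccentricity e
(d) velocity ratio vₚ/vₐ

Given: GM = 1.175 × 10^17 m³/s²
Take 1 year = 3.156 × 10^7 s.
rₚ = 3.472 Gm = 3.472 × 10^9 m
rₐ = 34.71 Gm = 3.471 × 10^10 m
GM = 1.175 × 10^17 m³/s²
a = (rₚ + rₐ)/2 = 1.9091 × 10^10 m
e = (rₐ − rₚ)/(rₐ + rₚ) = (3.1238 × 10^10) / (3.8182 × 10^10) = 0.818134
(a) a³ = 6.95803 × 10^30 m³;  T = 2π √(a³/GM) = 2π × 7.69527 × 10^6 s = 4.83508 × 10^7 s ≈ 1.532 years
(b) 2a = 3.8182 × 10^10 m;  ε = −GM/(2a) = -3.07737 × 10^6 J/kg ≈ -3.077 MJ/kg
(c) e = 0.818134 ≈ 0.8181
(d) vₚ/vₐ = rₐ/rₚ (angular momentum) = (3.471 × 10^10) / (3.472 × 10^9) = 9.99712 ≈ 9.997

Final answer:
(a) orbital period T = 1.532 years
(b) specific energy ε = -3.077 MJ/kg
(c) eccentricity e = 0.8181
(d) velocity ratio vₚ/vₐ = 9.997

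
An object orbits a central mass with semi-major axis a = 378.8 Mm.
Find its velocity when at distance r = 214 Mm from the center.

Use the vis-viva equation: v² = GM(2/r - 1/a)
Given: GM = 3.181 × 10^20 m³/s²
a = 378.8 Mm = 3.788 × 10^8 m
r = 214 Mm = 2.14 × 10^8 m
GM = 3.181 × 10^20 m³/s²
2/r − 1/a = 9.34579 × 10^-9 − 2.63992 × 10^-9 = 6.70588 × 10^-9 m⁻¹
v² = GM (2/r − 1/a) = 2.13314 × 10^12 m²/s²
v = 1.46053 × 10^6 m/s ≈ 1461 km/s

Final answer: 1461 km/s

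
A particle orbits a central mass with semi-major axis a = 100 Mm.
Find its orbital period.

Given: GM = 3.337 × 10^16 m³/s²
a = 100 Mm = 1 × 10^8 m
GM = 3.337 × 10^16 m³/s²
a³ = 1 × 10^24 m³
T = 2π √(a³/GM) = 2π √((1 × 10^24) / (3.337 × 10^16)) = 2π × 5474.22 s
T = 34395.5 s ≈ 9.554 hours

Final answer: 9.554 hours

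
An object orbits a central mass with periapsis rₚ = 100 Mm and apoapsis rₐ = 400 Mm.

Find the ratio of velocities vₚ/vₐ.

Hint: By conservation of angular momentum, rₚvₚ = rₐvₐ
rₚ = 100 Mm = 1 × 10^8 m
rₐ = 400 Mm = 4 × 10^8 m
rₚvₚ = rₐvₐ  ⇒  vₚ/vₐ = rₐ/rₚ
vₚ/vₐ = (4 × 10^8) / (1 × 10^8) = 4

Final answer: vₚ/vₐ = 4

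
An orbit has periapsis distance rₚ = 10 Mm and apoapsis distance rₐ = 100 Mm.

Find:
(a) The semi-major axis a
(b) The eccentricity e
rₚ = 10 Mm = 1 × 10^7 m
rₐ = 100 Mm = 1 × 10^8 m
(a) a = (rₚ + rₐ)/2 = 5.5 × 10^7 m ≈ 55 Mm
(b) e = (rₐ − rₚ)/(rₐ + rₚ) = (9 × 10^7) / (1.1 × 10^8) = 0.818182

Final answer:
(a) a = 55 Mm
(b) e = 0.8182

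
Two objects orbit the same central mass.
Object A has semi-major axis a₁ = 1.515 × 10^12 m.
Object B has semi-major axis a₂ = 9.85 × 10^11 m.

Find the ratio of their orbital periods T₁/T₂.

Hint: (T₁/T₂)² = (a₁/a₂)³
a₁ = 1.515 × 10^12 m
a₂ = 9.85 × 10^11 m
a₁/a₂ = 1.53807
T₁/T₂ = (a₁/a₂)^(3/2) = (1.53807)^1.5 = 1.9075

Final answer: T₁/T₂ = 1.908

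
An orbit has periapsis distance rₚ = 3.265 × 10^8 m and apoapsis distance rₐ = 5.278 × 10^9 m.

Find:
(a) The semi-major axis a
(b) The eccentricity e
rₚ = 3.265 × 10^8 m
rₐ = 5.278 × 10^9 m
(a) a = (rₚ + rₐ)/2 = 2.80225 × 10^9 m ≈ 2.802 × 10^9 m
(b) e = (rₐ − rₚ)/(rₐ + rₚ) = (4.9515 × 10^9) / (5.6045 × 10^9) = 0.883486

Final answer:
(a) a = 2.802 × 10^9 m
(b) e = 0.8835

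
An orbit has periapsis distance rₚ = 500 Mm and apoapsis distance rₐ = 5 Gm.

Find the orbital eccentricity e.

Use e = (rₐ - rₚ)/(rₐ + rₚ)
rₚ = 500 Mm = 5 × 10^8 m
rₐ = 5 Gm = 5 × 10^9 m
rₐ − rₚ = 4.5 × 10^9 m
rₐ + rₚ = 5.5 × 10^9 m
e = (rₐ − rₚ)/(rₐ + rₚ) = 0.818182

Final answer: e = 0.8182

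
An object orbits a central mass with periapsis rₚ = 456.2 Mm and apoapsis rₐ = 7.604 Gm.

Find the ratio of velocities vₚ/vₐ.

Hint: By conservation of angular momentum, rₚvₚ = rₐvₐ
rₚ = 456.2 Mm = 4.562 × 10^8 m
rₐ = 7.604 Gm = 7.604 × 10^9 m
rₚvₚ = rₐvₐ  ⇒  vₚ/vₐ = rₐ/rₚ
vₚ/vₐ = (7.604 × 10^9) / (4.562 × 10^8) = 16.6681

Final answer: vₚ/vₐ = 16.67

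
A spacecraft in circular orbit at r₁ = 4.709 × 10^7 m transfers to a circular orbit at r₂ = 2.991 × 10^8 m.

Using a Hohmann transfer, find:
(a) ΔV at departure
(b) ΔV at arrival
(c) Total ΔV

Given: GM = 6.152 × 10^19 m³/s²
r₁ = 4.709 × 10^7 m
r₂ = 2.991 × 10^8 m
GM = 6.152 × 10^19 m³/s²
Transfer ellipse: a_t = (r₁ + r₂)/2 = 1.73095 × 10^8 m
Circular speed at r₁: v₁ = √(GM/r₁) = 1.14299 × 10^6 m/s
Transfer speed at r₁ (periapsis): v₁ₜ = √(GM(2/r₁ − 1/a_t)) = 1.50248 × 10^6 m/s
(a) ΔV₁ = v₁ₜ − v₁ = 359490 m/s ≈ 359.5 km/s
Circular speed at r₂: v₂ = √(GM/r₂) = 453524 m/s
Transfer speed at r₂ (apoapsis): v₂ₜ = √(GM(2/r₂ − 1/a_t)) = 236550 m/s
(b) ΔV₂ = v₂ − v₂ₜ = 216974 m/s ≈ 217 km/s
(c) ΔV_total = ΔV₁ + ΔV₂ = 576464 m/s ≈ 576.5 km/s

Final answer:
(a) ΔV₁ = 359.5 km/s
(b) ΔV₂ = 217 km/s
(c) ΔV_total = 576.5 km/s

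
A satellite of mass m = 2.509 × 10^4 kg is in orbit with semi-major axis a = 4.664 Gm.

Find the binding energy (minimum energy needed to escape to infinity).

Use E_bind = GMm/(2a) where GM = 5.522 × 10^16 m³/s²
a = 4.664 Gm = 4.664 × 10^9 m
GM = 5.522 × 10^16 m³/s²
m = 2.509 × 10^4 kg
GMm = 5.522 × 10^16 × 25090 = 1.38547 × 10^21 m³·kg/s²
2a = 9.328 × 10^9 m
E_bind = GMm/(2a) = 1.48528 × 10^11 J ≈ 148.5 GJ

Final answer: 148.5 GJ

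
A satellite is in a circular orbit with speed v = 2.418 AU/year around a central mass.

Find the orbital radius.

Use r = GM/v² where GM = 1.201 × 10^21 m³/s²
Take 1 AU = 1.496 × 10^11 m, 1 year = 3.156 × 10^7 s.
v = 2.418 AU/year = 11461.7 m/s
GM = 1.201 × 10^21 m³/s²
v² = 1.31372 × 10^8 m²/s²
r = GM/v² = (1.201 × 10^21) / (1.31372 × 10^8) = 9.142 × 10^12 m ≈ 61.11 AU

Final answer: 61.11 AU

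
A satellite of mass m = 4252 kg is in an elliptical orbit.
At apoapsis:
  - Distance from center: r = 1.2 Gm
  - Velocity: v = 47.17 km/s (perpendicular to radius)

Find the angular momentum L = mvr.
r = 1.2 Gm = 1.2 × 10^9 m
v = 47.17 km/s = 47170 m/s
vr = 47170 × 1.2 × 10^9 = 5.6604 × 10^13 m²/s
L = m × vr = 4252 × 5.6604 × 10^13 = 2.4068 × 10^17 kg·m²/s ≈ 2.407 × 10^17 kg·m²/s

Final answer: L = 2.407 × 10^17 kg·m²/s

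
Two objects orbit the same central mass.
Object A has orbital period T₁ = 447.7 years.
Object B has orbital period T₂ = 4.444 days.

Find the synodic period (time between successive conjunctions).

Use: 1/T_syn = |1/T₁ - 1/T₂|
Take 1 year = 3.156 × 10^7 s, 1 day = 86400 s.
T₁ = 447.7 years = 1.41294 × 10^10 s
T₂ = 4.444 days = 383962 s
1/T₁ = 7.07744 × 10^-11 s⁻¹
1/T₂ = 2.60443 × 10^-6 s⁻¹
|1/T₁ − 1/T₂| = 2.60436 × 10^-6 s⁻¹
T_syn = 1 / |1/T₁ − 1/T₂| = 383972 s ≈ 4.444 days

Final answer: T_syn = 4.444 days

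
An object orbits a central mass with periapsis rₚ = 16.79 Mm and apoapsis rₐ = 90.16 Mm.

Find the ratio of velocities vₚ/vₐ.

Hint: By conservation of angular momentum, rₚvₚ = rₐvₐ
rₚ = 16.79 Mm = 1.679 × 10^7 m
rₐ = 90.16 Mm = 9.016 × 10^7 m
rₚvₚ = rₐvₐ  ⇒  vₚ/vₐ = rₐ/rₚ
vₚ/vₐ = (9.016 × 10^7) / (1.679 × 10^7) = 5.36986

Final answer: vₚ/vₐ = 5.37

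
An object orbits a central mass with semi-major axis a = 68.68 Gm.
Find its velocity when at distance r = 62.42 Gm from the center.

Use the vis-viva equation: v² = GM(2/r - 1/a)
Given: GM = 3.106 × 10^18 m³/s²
a = 68.68 Gm = 6.868 × 10^10 m
r = 62.42 Gm = 6.242 × 10^10 m
GM = 3.106 × 10^18 m³/s²
2/r − 1/a = 3.2041 × 10^-11 − 1.45603 × 10^-11 = 1.74807 × 10^-11 m⁻¹
v² = GM (2/r − 1/a) = 5.42952 × 10^7 m²/s²
v = 7368.52 m/s ≈ 7.369 km/s

Final answer: 7.369 km/s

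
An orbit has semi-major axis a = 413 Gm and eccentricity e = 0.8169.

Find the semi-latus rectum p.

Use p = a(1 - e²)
a = 413 Gm = 4.13 × 10^11 m
e = 0.8169,  e² = 0.667326,  1 − e² = 0.332674
p = a(1 − e²) = 4.13 × 10^11 m × 0.332674 = 1.37395 × 10^11 m ≈ 137.4 Gm

Final answer: p = 137.4 Gm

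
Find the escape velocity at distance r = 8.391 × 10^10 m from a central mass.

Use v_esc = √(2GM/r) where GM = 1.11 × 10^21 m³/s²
r = 8.391 × 10^10 m
GM = 1.11 × 10^21 m³/s²
2GM/r = 2 × (1.11 × 10^21) / (8.391 × 10^10) = 2.64569 × 10^10 m²/s²
v_esc = √(2GM/r) = 162656 m/s ≈ 162.7 km/s

Final answer: 162.7 km/s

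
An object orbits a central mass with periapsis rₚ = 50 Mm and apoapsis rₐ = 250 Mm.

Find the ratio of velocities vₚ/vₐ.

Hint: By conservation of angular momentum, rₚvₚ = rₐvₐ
rₚ = 50 Mm = 5 × 10^7 m
rₐ = 250 Mm = 2.5 × 10^8 m
rₚvₚ = rₐvₐ  ⇒  vₚ/vₐ = rₐ/rₚ
vₚ/vₐ = (2.5 × 10^8) / (5 × 10^7) = 5

Final answer: vₚ/vₐ = 5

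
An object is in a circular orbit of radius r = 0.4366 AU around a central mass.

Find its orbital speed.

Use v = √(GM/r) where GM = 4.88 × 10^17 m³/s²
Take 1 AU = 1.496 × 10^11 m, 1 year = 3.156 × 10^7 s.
r = 0.4366 AU = 6.53154 × 10^10 m
GM = 4.88 × 10^17 m³/s²
GM/r = (4.88 × 10^17) / (6.53154 × 10^10) = 7.47144 × 10^6 m²/s²
v = √(GM/r) = 2733.39 m/s ≈ 0.5766 AU/year

Final answer: 0.5766 AU/year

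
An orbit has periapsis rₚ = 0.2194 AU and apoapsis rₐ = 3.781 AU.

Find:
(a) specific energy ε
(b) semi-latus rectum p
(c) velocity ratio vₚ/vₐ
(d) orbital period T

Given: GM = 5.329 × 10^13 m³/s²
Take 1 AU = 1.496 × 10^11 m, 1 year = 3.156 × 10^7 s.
rₚ = 0.2194 AU = 3.28222 × 10^10 m
rₐ = 3.781 AU = 5.65638 × 10^11 m
GM = 5.329 × 10^13 m³/s²
a = (rₚ + rₐ)/2 = 2.9923 × 10^11 m
e = (rₐ − rₚ)/(rₐ + rₚ) = (5.32815 × 10^11) / (5.9846 × 10^11) = 0.890311
(a) 2a = 5.9846 × 10^11 m;  ε = −GM/(2a) = -89.0452 J/kg ≈ -89.05 J/kg
(b) 1 − e² = 0.207346;  p = a(1 − e²) = 2.9923 × 10^11 × 0.207346 = 6.20442 × 10^10 m ≈ 0.4147 AU
(c) vₚ/vₐ = rₐ/rₚ (angular momentum) = (5.65638 × 10^11) / (3.28222 × 10^10) = 17.2334 ≈ 17.23
(d) a³ = 2.67926 × 10^34 m³;  T = 2π √(a³/GM) = 2π × 2.24225 × 10^10 s = 1.40885 × 10^11 s ≈ 4464 years

Final answer:
(a) specific energy ε = -89.05 J/kg
(b) semi-latus rectum p = 0.4147 AU
(c) velocity ratio vₚ/vₐ = 17.23
(d) orbital period T = 4464 years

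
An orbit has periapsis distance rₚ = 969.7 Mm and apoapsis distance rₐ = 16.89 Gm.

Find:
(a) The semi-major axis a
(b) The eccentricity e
rₚ = 969.7 Mm = 9.697 × 10^8 m
rₐ = 16.89 Gm = 1.689 × 10^10 m
(a) a = (rₚ + rₐ)/2 = 8.92985 × 10^9 m ≈ 8.93 Gm
(b) e = (rₐ − rₚ)/(rₐ + rₚ) = (1.59203 × 10^10) / (1.78597 × 10^10) = 0.891409

Final answer:
(a) a = 8.93 Gm
(b) e = 0.8914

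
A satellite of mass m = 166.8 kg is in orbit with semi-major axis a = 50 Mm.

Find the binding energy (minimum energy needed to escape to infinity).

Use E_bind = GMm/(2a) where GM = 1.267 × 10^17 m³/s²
a = 50 Mm = 5 × 10^7 m
GM = 1.267 × 10^17 m³/s²
m = 166.8 kg
GMm = 1.267 × 10^17 × 166.8 = 2.11336 × 10^19 m³·kg/s²
2a = 1 × 10^8 m
E_bind = GMm/(2a) = 2.11336 × 10^11 J ≈ 211.3 GJ

Final answer: 211.3 GJ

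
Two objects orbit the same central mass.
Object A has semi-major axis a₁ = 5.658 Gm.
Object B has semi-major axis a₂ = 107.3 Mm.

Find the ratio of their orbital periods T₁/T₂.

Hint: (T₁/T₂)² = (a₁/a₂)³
a₁ = 5.658 Gm = 5.658 × 10^9 m
a₂ = 107.3 Mm = 1.073 × 10^8 m
a₁/a₂ = 52.7307
T₁/T₂ = (a₁/a₂)^(3/2) = (52.7307)^1.5 = 382.908

Final answer: T₁/T₂ = 382.9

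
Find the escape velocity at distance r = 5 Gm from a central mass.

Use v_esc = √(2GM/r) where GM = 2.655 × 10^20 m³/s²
r = 5 Gm = 5 × 10^9 m
GM = 2.655 × 10^20 m³/s²
2GM/r = 2 × (2.655 × 10^20) / (5 × 10^9) = 1.062 × 10^11 m²/s²
v_esc = √(2GM/r) = 325883 m/s ≈ 325.9 km/s

Final answer: 325.9 km/s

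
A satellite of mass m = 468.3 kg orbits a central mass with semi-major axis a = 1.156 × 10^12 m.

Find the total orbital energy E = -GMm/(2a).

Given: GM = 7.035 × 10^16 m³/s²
a = 1.156 × 10^12 m
GM = 7.035 × 10^16 m³/s²
2a = 2.312 × 10^12 m
GMm = 7.035 × 10^16 × 468.3 = 3.29449 × 10^19 m³·kg/s²
E = −GMm/(2a) = -1.42495 × 10^7 J ≈ -14.25 MJ

Final answer: -14.25 MJ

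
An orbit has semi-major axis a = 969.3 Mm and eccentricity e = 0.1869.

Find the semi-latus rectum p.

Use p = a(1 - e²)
a = 969.3 Mm = 9.693 × 10^8 m
e = 0.1869,  e² = 0.0349316,  1 − e² = 0.965068
p = a(1 − e²) = 9.693 × 10^8 m × 0.965068 = 9.35441 × 10^8 m ≈ 935.4 Mm

Final answer: p = 935.4 Mm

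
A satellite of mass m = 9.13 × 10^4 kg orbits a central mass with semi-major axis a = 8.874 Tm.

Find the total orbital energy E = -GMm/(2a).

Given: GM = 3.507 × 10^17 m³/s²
a = 8.874 Tm = 8.874 × 10^12 m
GM = 3.507 × 10^17 m³/s²
2a = 1.7748 × 10^13 m
GMm = 3.507 × 10^17 × 91300 = 3.20189 × 10^22 m³·kg/s²
E = −GMm/(2a) = -1.80409 × 10^9 J ≈ -1.804 GJ

Final answer: -1.804 GJ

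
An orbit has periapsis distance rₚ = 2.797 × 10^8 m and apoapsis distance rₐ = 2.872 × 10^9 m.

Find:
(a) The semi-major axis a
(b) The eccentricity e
rₚ = 2.797 × 10^8 m
rₐ = 2.872 × 10^9 m
(a) a = (rₚ + rₐ)/2 = 1.57585 × 10^9 m ≈ 1.576 × 10^9 m
(b) e = (rₐ − rₚ)/(rₐ + rₚ) = (2.5923 × 10^9) / (3.1517 × 10^9) = 0.822508

Final answer:
(a) a = 1.576 × 10^9 m
(b) e = 0.8225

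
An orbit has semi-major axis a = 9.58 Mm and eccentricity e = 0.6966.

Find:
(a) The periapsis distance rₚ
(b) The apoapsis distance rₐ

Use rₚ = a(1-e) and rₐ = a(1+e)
a = 9.58 Mm = 9.58 × 10^6 m
e = 0.6966:  1 − e = 0.3034,  1 + e = 1.6966
(a) rₚ = a(1 − e) = 9.58 × 10^6 m × 0.3034 = 2.90657 × 10^6 m ≈ 2.907 Mm
(b) rₐ = a(1 + e) = 9.58 × 10^6 m × 1.6966 = 1.62534 × 10^7 m ≈ 16.25 Mm

Final answer:
(a) rₚ = 2.907 Mm
(b) rₐ = 16.25 Mm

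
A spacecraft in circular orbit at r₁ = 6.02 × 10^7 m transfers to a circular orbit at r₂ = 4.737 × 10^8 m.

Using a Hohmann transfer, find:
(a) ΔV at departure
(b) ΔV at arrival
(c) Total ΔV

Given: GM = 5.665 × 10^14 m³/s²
r₁ = 6.02 × 10^7 m
r₂ = 4.737 × 10^8 m
GM = 5.665 × 10^14 m³/s²
Transfer ellipse: a_t = (r₁ + r₂)/2 = 2.6695 × 10^8 m
Circular speed at r₁: v₁ = √(GM/r₁) = 3067.62 m/s
Transfer speed at r₁ (periapsis): v₁ₜ = √(GM(2/r₁ − 1/a_t)) = 4086.38 m/s
(a) ΔV₁ = v₁ₜ − v₁ = 1018.76 m/s ≈ 1.019 km/s
Circular speed at r₂: v₂ = √(GM/r₂) = 1093.57 m/s
Transfer speed at r₂ (apoapsis): v₂ₜ = √(GM(2/r₂ − 1/a_t)) = 519.316 m/s
(b) ΔV₂ = v₂ − v₂ₜ = 574.258 m/s ≈ 574.3 m/s
(c) ΔV_total = ΔV₁ + ΔV₂ = 1593.01 m/s ≈ 1.593 km/s

Final answer:
(a) ΔV₁ = 1.019 km/s
(b) ΔV₂ = 574.3 m/s
(c) ΔV_total = 1.593 km/s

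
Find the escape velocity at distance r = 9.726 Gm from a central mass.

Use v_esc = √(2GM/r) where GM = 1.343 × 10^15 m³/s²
r = 9.726 Gm = 9.726 × 10^9 m
GM = 1.343 × 10^15 m³/s²
2GM/r = 2 × (1.343 × 10^15) / (9.726 × 10^9) = 276167 m²/s²
v_esc = √(2GM/r) = 525.516 m/s ≈ 525.5 m/s

Final answer: 525.5 m/s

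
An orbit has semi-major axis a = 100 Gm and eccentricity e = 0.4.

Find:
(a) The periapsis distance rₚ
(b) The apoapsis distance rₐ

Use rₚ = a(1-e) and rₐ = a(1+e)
a = 100 Gm = 1 × 10^11 m
e = 0.4:  1 − e = 0.6,  1 + e = 1.4
(a) rₚ = a(1 − e) = 1 × 10^11 m × 0.6 = 6 × 10^10 m ≈ 60 Gm
(b) rₐ = a(1 + e) = 1 × 10^11 m × 1.4 = 1.4 × 10^11 m ≈ 140 Gm

Final answer:
(a) rₚ = 60 Gm
(b) rₐ = 140 Gm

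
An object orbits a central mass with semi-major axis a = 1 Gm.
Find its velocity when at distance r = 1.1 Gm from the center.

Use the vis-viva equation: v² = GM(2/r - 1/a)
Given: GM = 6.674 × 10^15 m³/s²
a = 1 Gm = 1 × 10^9 m
r = 1.1 Gm = 1.1 × 10^9 m
GM = 6.674 × 10^15 m³/s²
2/r − 1/a = 1.81818 × 10^-9 − 1 × 10^-9 = 8.18182 × 10^-10 m⁻¹
v² = GM (2/r − 1/a) = 5.46055 × 10^6 m²/s²
v = 2336.78 m/s ≈ 2.337 km/s

Final answer: 2.337 km/s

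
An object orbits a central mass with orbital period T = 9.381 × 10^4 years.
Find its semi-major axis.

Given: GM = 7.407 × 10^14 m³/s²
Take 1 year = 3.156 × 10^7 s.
T = 9.381 × 10^4 years = 2.96064 × 10^12 s
GM = 7.407 × 10^14 m³/s²
Kepler's third law: a³ = GM T² / (4π²)
T² = 8.76541 × 10^24 s²
a³ = (7.407 × 10^14) × (8.76541 × 10^24) / (4π²) = 1.64458 × 10^38 m³
a = (a³)^(1/3) = 5.47879 × 10^12 m ≈ 5.479 × 10^12 m

Final answer: 5.479 × 10^12 m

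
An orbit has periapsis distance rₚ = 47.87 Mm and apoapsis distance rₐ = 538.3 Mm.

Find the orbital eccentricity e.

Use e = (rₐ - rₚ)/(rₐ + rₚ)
rₚ = 47.87 Mm = 4.787 × 10^7 m
rₐ = 538.3 Mm = 5.383 × 10^8 m
rₐ − rₚ = 4.9043 × 10^8 m
rₐ + rₚ = 5.8617 × 10^8 m
e = (rₐ − rₚ)/(rₐ + rₚ) = 0.836669

Final answer: e = 0.8367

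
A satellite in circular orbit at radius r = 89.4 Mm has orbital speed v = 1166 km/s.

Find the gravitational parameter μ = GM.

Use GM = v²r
r = 89.4 Mm = 8.94 × 10^7 m
v = 1166 km/s = 1.166 × 10^6 m/s
v² = 1.35956 × 10^12 m²/s²
GM = v²r = 1.35956 × 10^12 × 8.94 × 10^7 = 1.21544 × 10^20 m³/s²
GM ≈ 1.215 × 10^20 m³/s²

Final answer: GM = 1.215 × 10^20 m³/s²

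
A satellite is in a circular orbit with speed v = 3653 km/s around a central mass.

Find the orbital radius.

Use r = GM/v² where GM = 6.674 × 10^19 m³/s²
v = 3653 km/s = 3.653 × 10^6 m/s
GM = 6.674 × 10^19 m³/s²
v² = 1.33444 × 10^13 m²/s²
r = GM/v² = (6.674 × 10^19) / (1.33444 × 10^13) = 5.00135 × 10^6 m ≈ 5.001 Mm

Final answer: 5.001 Mm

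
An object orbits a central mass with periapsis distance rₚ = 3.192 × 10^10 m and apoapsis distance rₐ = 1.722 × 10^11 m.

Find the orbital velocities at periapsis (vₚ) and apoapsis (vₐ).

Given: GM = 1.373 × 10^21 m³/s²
rₚ = 3.192 × 10^10 m
rₐ = 1.722 × 10^11 m
GM = 1.373 × 10^21 m³/s²
a = (rₚ + rₐ)/2 = 1.0206 × 10^11 m
Vis-viva: v² = GM (2/r − 1/a)
vₚ² = 1.373 × 10^21 × (6.26566 × 10^-11 − 9.79816 × 10^-12) = 7.25747 × 10^10 m²/s²
vₚ = 269397 m/s ≈ 269.4 km/s
vₐ² = 1.373 × 10^21 × (1.16144 × 10^-11 − 9.79816 × 10^-12) = 2.4937 × 10^9 m²/s²
vₐ = 49937 m/s ≈ 49.94 km/s

Final answer: vₚ = 269.4 km/s, vₐ = 49.94 km/s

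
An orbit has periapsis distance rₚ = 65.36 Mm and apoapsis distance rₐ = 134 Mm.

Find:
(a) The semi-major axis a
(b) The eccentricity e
rₚ = 65.36 Mm = 6.536 × 10^7 m
rₐ = 134 Mm = 1.34 × 10^8 m
(a) a = (rₚ + rₐ)/2 = 9.968 × 10^7 m ≈ 99.68 Mm
(b) e = (rₐ − rₚ)/(rₐ + rₚ) = (6.864 × 10^7) / (1.9936 × 10^8) = 0.344302

Final answer:
(a) a = 99.68 Mm
(b) e = 0.3443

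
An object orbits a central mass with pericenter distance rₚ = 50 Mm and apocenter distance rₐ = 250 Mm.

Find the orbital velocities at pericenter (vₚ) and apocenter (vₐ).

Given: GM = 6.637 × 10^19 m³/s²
rₚ = 50 Mm = 5 × 10^7 m
rₐ = 250 Mm = 2.5 × 10^8 m
GM = 6.637 × 10^19 m³/s²
a = (rₚ + rₐ)/2 = 1.5 × 10^8 m
Vis-viva: v² = GM (2/r − 1/a)
vₚ² = 6.637 × 10^19 × (4 × 10^-8 − 6.66667 × 10^-9) = 2.21233 × 10^12 m²/s²
vₚ = 1.48739 × 10^6 m/s ≈ 1487 km/s
vₐ² = 6.637 × 10^19 × (8 × 10^-9 − 6.66667 × 10^-9) = 8.84933 × 10^10 m²/s²
vₐ = 297478 m/s ≈ 297.5 km/s

Final answer: vₚ = 1487 km/s, vₐ = 297.5 km/s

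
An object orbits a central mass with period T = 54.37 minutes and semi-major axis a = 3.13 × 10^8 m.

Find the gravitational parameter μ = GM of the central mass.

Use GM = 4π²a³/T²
T = 54.37 minutes = 3262.2 s
a = 3.13 × 10^8 m
a³ = 3.06643 × 10^25 m³
T² = 1.06419 × 10^7 s²
GM = 4π² × (3.06643 × 10^25) / (1.06419 × 10^7) = 1.13755 × 10^20 m³/s²
GM ≈ 1.138 × 10^20 m³/s²

Final answer: GM = 1.138 × 10^20 m³/s²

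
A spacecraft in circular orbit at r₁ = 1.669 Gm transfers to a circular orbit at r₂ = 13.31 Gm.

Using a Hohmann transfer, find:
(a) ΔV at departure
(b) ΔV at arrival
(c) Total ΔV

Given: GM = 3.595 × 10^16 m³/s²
r₁ = 1.669 Gm = 1.669 × 10^9 m
r₂ = 13.31 Gm = 1.331 × 10^10 m
GM = 3.595 × 10^16 m³/s²
Transfer ellipse: a_t = (r₁ + r₂)/2 = 7.4895 × 10^9 m
Circular speed at r₁: v₁ = √(GM/r₁) = 4641.1 m/s
Transfer speed at r₁ (periapsis): v₁ₜ = √(GM(2/r₁ − 1/a_t)) = 6187.05 m/s
(a) ΔV₁ = v₁ₜ − v₁ = 1545.95 m/s ≈ 1.546 km/s
Circular speed at r₂: v₂ = √(GM/r₂) = 1643.46 m/s
Transfer speed at r₂ (apoapsis): v₂ₜ = √(GM(2/r₂ − 1/a_t)) = 775.822 m/s
(b) ΔV₂ = v₂ − v₂ₜ = 867.643 m/s ≈ 867.6 m/s
(c) ΔV_total = ΔV₁ + ΔV₂ = 2413.59 m/s ≈ 2.414 km/s

Final answer:
(a) ΔV₁ = 1.546 km/s
(b) ΔV₂ = 867.6 m/s
(c) ΔV_total = 2.414 km/s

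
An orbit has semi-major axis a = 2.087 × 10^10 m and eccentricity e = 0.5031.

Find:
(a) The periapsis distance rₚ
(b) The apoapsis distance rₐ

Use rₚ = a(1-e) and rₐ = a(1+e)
a = 2.087 × 10^10 m
e = 0.5031:  1 − e = 0.4969,  1 + e = 1.5031
(a) rₚ = a(1 − e) = 2.087 × 10^10 m × 0.4969 = 1.03703 × 10^10 m ≈ 1.037 × 10^10 m
(b) rₐ = a(1 + e) = 2.087 × 10^10 m × 1.5031 = 3.13697 × 10^10 m ≈ 3.137 × 10^10 m

Final answer:
(a) rₚ = 1.037 × 10^10 m
(b) rₐ = 3.137 × 10^10 m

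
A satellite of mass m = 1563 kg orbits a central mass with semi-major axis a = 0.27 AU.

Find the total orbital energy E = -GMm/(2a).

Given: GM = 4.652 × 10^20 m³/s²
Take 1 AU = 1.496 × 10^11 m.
a = 0.27 AU = 4.0392 × 10^10 m
GM = 4.652 × 10^20 m³/s²
2a = 8.0784 × 10^10 m
GMm = 4.652 × 10^20 × 1563 = 7.27108 × 10^23 m³·kg/s²
E = −GMm/(2a) = -9.00064 × 10^12 J ≈ -9.001 TJ

Final answer: -9.001 TJ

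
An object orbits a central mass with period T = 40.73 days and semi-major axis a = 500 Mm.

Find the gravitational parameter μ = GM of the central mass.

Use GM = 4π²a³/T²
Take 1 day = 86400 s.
T = 40.73 days = 3.51907 × 10^6 s
a = 500 Mm = 5 × 10^8 m
a³ = 1.25 × 10^26 m³
T² = 1.23839 × 10^13 s²
GM = 4π² × (1.25 × 10^26) / (1.23839 × 10^13) = 3.98486 × 10^14 m³/s²
GM ≈ 3.985 × 10^14 m³/s²

Final answer: GM = 3.985 × 10^14 m³/s²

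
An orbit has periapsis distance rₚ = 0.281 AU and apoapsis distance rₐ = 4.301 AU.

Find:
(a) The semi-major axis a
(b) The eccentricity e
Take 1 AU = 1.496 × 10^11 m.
rₚ = 0.281 AU = 4.20376 × 10^10 m
rₐ = 4.301 AU = 6.4343 × 10^11 m
(a) a = (rₚ + rₐ)/2 = 3.42734 × 10^11 m ≈ 2.291 AU
(b) e = (rₐ − rₚ)/(rₐ + rₚ) = (6.01392 × 10^11) / (6.85467 × 10^11) = 0.877346

Final answer:
(a) a = 2.291 AU
(b) e = 0.8773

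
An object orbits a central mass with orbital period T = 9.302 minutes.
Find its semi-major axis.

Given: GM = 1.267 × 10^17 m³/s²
T = 9.302 minutes = 558.12 s
GM = 1.267 × 10^17 m³/s²
Kepler's third law: a³ = GM T² / (4π²)
T² = 311498 s²
a³ = (1.267 × 10^17) × 311498 / (4π²) = 9.99705 × 10^20 m³
a = (a³)^(1/3) = 9.99902 × 10^6 m ≈ 9.999 Mm

Final answer: 9.999 Mm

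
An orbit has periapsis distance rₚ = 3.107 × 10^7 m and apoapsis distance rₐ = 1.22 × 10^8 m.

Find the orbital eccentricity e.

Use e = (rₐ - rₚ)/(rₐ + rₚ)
rₚ = 3.107 × 10^7 m
rₐ = 1.22 × 10^8 m
rₐ − rₚ = 9.093 × 10^7 m
rₐ + rₚ = 1.5307 × 10^8 m
e = (rₐ − rₚ)/(rₐ + rₚ) = 0.594042

Final answer: e = 0.594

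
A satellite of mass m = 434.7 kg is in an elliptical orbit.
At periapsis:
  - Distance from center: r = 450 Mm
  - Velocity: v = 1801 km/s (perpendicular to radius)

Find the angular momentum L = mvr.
r = 450 Mm = 4.5 × 10^8 m
v = 1801 km/s = 1.801 × 10^6 m/s
vr = 1.801 × 10^6 × 4.5 × 10^8 = 8.1045 × 10^14 m²/s
L = m × vr = 434.7 × 8.1045 × 10^14 = 3.52303 × 10^17 kg·m²/s ≈ 3.523 × 10^17 kg·m²/s

Final answer: L = 3.523 × 10^17 kg·m²/s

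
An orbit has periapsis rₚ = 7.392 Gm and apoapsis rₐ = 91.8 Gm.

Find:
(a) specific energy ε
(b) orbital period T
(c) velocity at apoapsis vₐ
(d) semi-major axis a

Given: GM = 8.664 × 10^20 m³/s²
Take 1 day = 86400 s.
rₚ = 7.392 Gm = 7.392 × 10^9 m
rₐ = 91.8 Gm = 9.18 × 10^10 m
GM = 8.664 × 10^20 m³/s²
a = (rₚ + rₐ)/2 = 4.9596 × 10^10 m
e = (rₐ − rₚ)/(rₐ + rₚ) = (8.4408 × 10^10) / (9.9192 × 10^10) = 0.850956
(a) 2a = 9.9192 × 10^10 m;  ε = −GM/(2a) = -8.73458 × 10^9 J/kg ≈ -8.735 GJ/kg
(b) a³ = 1.21994 × 10^32 m³;  T = 2π √(a³/GM) = 2π × 375241 s = 2.35771 × 10^6 s ≈ 27.29 days
(c) vₐ² = GM (2/rₐ − 1/a) = 8.664 × 10^20 × (2.17865 × 10^-11 − 2.01629 × 10^-11) = 1.40667 × 10^9 m²/s²;  vₐ = 37505.5 m/s ≈ 37.51 km/s
(d) a = 4.9596 × 10^10 m ≈ 49.6 Gm

Final answer:
(a) specific energy ε = -8.735 GJ/kg
(b) orbital period T = 27.29 days
(c) velocity at apoapsis vₐ = 37.51 km/s
(d) semi-major axis a = 49.6 Gm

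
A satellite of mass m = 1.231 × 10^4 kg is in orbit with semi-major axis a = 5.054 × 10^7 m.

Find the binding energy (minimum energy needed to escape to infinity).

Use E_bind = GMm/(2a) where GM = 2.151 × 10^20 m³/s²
a = 5.054 × 10^7 m
GM = 2.151 × 10^20 m³/s²
m = 1.231 × 10^4 kg
GMm = 2.151 × 10^20 × 12310 = 2.64788 × 10^24 m³·kg/s²
2a = 1.0108 × 10^8 m
E_bind = GMm/(2a) = 2.61959 × 10^16 J ≈ 26.2 PJ

Final answer: 26.2 PJ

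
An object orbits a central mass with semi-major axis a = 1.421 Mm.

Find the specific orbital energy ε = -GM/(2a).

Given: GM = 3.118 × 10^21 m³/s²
a = 1.421 Mm = 1.421 × 10^6 m
GM = 3.118 × 10^21 m³/s²
2a = 2.842 × 10^6 m
ε = −GM/(2a) = -1.09711 × 10^15 J/kg ≈ -1.097 × 10^6 GJ/kg

Final answer: -1.097 × 10^6 GJ/kg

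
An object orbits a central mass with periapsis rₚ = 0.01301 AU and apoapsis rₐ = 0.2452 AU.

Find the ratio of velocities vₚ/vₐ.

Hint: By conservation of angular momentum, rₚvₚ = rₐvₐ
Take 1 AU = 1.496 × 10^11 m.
rₚ = 0.01301 AU = 1.9463 × 10^9 m
rₐ = 0.2452 AU = 3.66819 × 10^10 m
rₚvₚ = rₐvₐ  ⇒  vₚ/vₐ = rₐ/rₚ
vₚ/vₐ = (3.66819 × 10^10) / (1.9463 × 10^9) = 18.847

Final answer: vₚ/vₐ = 18.85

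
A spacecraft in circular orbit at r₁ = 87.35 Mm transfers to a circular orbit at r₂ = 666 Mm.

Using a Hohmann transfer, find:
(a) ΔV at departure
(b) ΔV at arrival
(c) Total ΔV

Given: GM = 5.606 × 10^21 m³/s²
r₁ = 87.35 Mm = 8.735 × 10^7 m
r₂ = 666 Mm = 6.66 × 10^8 m
GM = 5.606 × 10^21 m³/s²
Transfer ellipse: a_t = (r₁ + r₂)/2 = 3.76675 × 10^8 m
Circular speed at r₁: v₁ = √(GM/r₁) = 8.01115 × 10^6 m/s
Transfer speed at r₁ (periapsis): v₁ₜ = √(GM(2/r₁ − 1/a_t)) = 1.06524 × 10^7 m/s
(a) ΔV₁ = v₁ₜ − v₁ = 2.64128 × 10^6 m/s ≈ 2641 km/s
Circular speed at r₂: v₂ = √(GM/r₂) = 2.90128 × 10^6 m/s
Transfer speed at r₂ (apoapsis): v₂ₜ = √(GM(2/r₂ − 1/a_t)) = 1.39713 × 10^6 m/s
(b) ΔV₂ = v₂ − v₂ₜ = 1.50415 × 10^6 m/s ≈ 1504 km/s
(c) ΔV_total = ΔV₁ + ΔV₂ = 4.14543 × 10^6 m/s ≈ 4145 km/s

Final answer:
(a) ΔV₁ = 2641 km/s
(b) ΔV₂ = 1504 km/s
(c) ΔV_total = 4145 km/s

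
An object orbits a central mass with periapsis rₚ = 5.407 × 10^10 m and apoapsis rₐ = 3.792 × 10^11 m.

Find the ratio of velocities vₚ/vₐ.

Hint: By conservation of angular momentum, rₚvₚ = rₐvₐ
rₚ = 5.407 × 10^10 m
rₐ = 3.792 × 10^11 m
rₚvₚ = rₐvₐ  ⇒  vₚ/vₐ = rₐ/rₚ
vₚ/vₐ = (3.792 × 10^11) / (5.407 × 10^10) = 7.01313

Final answer: vₚ/vₐ = 7.013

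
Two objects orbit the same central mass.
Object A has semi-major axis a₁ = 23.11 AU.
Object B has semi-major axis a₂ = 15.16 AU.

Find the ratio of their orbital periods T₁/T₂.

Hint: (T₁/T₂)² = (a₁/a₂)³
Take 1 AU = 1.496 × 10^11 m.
a₁ = 23.11 AU = 3.45726 × 10^12 m
a₂ = 15.16 AU = 2.26794 × 10^12 m
a₁/a₂ = 1.52441
T₁/T₂ = (a₁/a₂)^(3/2) = (1.52441)^1.5 = 1.88214

Final answer: T₁/T₂ = 1.882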